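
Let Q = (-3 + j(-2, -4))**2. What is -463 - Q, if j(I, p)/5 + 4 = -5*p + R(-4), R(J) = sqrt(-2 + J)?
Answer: -6242 - 770*I*sqrt(6) ≈ -6242.0 - 1886.1*I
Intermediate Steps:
j(I, p) = -20 - 25*p + 5*I*sqrt(6) (j(I, p) = -20 + 5*(-5*p + sqrt(-2 - 4)) = -20 + 5*(-5*p + sqrt(-6)) = -20 + 5*(-5*p + I*sqrt(6)) = -20 + (-25*p + 5*I*sqrt(6)) = -20 - 25*p + 5*I*sqrt(6))
Q = (77 + 5*I*sqrt(6))**2 (Q = (-3 + (-20 - 25*(-4) + 5*I*sqrt(6)))**2 = (-3 + (-20 + 100 + 5*I*sqrt(6)))**2 = (-3 + (80 + 5*I*sqrt(6)))**2 = (77 + 5*I*sqrt(6))**2 ≈ 5779.0 + 1886.1*I)
-463 - Q = -463 - (5779 + 770*I*sqrt(6)) = -463 + (-5779 - 770*I*sqrt(6)) = -6242 - 770*I*sqrt(6)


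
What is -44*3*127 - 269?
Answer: -17033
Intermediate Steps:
-44*3*127 - 269 = -132*127 - 269 = -16764 - 269 = -17033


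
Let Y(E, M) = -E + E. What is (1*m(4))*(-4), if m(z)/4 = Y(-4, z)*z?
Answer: 0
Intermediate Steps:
Y(E, M) = 0
m(z) = 0 (m(z) = 4*(0*z) = 4*0 = 0)
(1*m(4))*(-4) = (1*0)*(-4) = 0*(-4) = 0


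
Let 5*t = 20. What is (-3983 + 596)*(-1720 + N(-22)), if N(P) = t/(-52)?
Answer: 75736707/13 ≈ 5.8259e+6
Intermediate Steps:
t = 4 (t = (⅕)*20 = 4)
N(P) = -1/13 (N(P) = 4/(-52) = 4*(-1/52) = -1/13)
(-3983 + 596)*(-1720 + N(-22)) = (-3983 + 596)*(-1720 - 1/13) = -3387*(-22361/13) = 75736707/13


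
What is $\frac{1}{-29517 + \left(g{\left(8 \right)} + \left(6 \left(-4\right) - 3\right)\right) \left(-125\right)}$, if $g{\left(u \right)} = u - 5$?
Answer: $- \frac{1}{26517} \approx -3.7712 \cdot 10^{-5}$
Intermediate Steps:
$g{\left(u \right)} = -5 + u$
$\frac{1}{-29517 + \left(g{\left(8 \right)} + \left(6 \left(-4\right) - 3\right)\right) \left(-125\right)} = \frac{1}{-29517 + \left(\left(-5 + 8\right) + \left(6 \left(-4\right) - 3\right)\right) \left(-125\right)} = \frac{1}{-29517 + \left(3 - 27\right) \left(-125\right)} = \frac{1}{-29517 - -3000} = \frac{1}{-29517 + 3000} = \frac{1}{-26517} = - \frac{1}{26517}$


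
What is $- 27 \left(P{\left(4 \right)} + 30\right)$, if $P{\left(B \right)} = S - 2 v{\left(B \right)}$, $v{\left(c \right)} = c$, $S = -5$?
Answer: $-459$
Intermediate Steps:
$P{\left(B \right)} = -5 - 2 B$
$- 27 \left(P{\left(4 \right)} + 30\right) = - 27 \left(\left(-5 - 8\right) + 30\right) = - 27 \left(-13 + 30\right) = \left(-27\right) 17 = -459$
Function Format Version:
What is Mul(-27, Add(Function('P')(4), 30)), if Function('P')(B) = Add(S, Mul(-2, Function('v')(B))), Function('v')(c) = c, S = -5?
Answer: -459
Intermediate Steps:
Function('P')(B) = Add(-5, Mul(-2, B))
Mul(-27, Add(Function('P')(4), 30)) = Mul(-27, Add(Add(-5, Mul(-2, 4)), 30)) = Mul(-27, Add(Add(-5, -8), 30)) = Mul(-27, Add(-13, 30)) = Mul(-27, 17) = -459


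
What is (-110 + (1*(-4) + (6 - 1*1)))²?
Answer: 11881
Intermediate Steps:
(-110 + (1*(-4) + (6 - 1*1)))² = (-110 + (-4 + (6 - 1)))² = (-110 + (-4 + 5))² = (-110 + 1)² = (-109)² = 11881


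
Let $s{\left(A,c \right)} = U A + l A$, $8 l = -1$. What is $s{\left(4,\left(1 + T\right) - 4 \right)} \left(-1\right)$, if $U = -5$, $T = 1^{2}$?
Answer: $\frac{41}{2} \approx 20.5$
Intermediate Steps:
$l = - \frac{1}{8}$ ($l = \frac{1}{8} \left(-1\right) = - \frac{1}{8} \approx -0.125$)
$T = 1$
$s{\left(A,c \right)} = - \frac{41 A}{8}$ ($s{\left(A,c \right)} = - 5 A - \frac{A}{8} = - \frac{41 A}{8}$)
$s{\left(4,\left(1 + T\right) - 4 \right)} \left(-1\right) = \left(- \frac{41}{8}\right) 4 \left(-1\right) = \left(- \frac{41}{2}\right) \left(-1\right) = \frac{41}{2}$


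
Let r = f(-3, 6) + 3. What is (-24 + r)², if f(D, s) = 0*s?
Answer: 441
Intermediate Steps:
f(D, s) = 0
r = 3 (r = 0 + 3 = 3)
(-24 + r)² = (-24 + 3)² = (-21)² = 441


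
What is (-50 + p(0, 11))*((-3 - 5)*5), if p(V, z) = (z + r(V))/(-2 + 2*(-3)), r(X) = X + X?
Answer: 2055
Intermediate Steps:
r(X) = 2*X
p(V, z) = -V/4 - z/8 (p(V, z) = (z + 2*V)/(-2 + 2*(-3)) = (z + 2*V)/(-2 - 6) = (z + 2*V)/(-8) = (z + 2*V)*(-1/8) = -V/4 - z/8)
(-50 + p(0, 11))*((-3 - 5)*5) = (-50 + (-1/4*0 - 1/8*11))*((-3 - 5)*5) = (-50 + (0 - 11/8))*(-8*5) = (-50 - 11/8)*(-40) = -411/8*(-40) = 2055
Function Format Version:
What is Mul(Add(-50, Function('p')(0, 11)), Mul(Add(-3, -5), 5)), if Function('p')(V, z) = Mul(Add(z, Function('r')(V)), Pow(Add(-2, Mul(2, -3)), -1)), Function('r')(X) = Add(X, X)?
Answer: 2055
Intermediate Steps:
Function('r')(X) = Mul(2, X)
Function('p')(V, z) = Add(Mul(Rational(-1, 4), V), Mul(Rational(-1, 8), z)) (Function('p')(V, z) = Mul(Add(z, Mul(2, V)), Pow(Add(-2, Mul(2, -3)), -1)) = Mul(Add(z, Mul(2, V)), Pow(Add(-2, -6), -1)) = Mul(Add(z, Mul(2, V)), Pow(-8, -1)) = Mul(Add(z, Mul(2, V)), Rational(-1, 8)) = Add(Mul(Rational(-1, 4), V), Mul(Rational(-1, 8), z)))
Mul(Add(-50, Function('p')(0, 11)), Mul(Add(-3, -5), 5)) = Mul(Add(-50, Add(Mul(Rational(-1, 4), 0), Mul(Rational(-1, 8), 11))), Mul(Add(-3, -5), 5)) = Mul(Add(-50, Add(0, Rational(-11, 8))), Mul(-8, 5)) = Mul(Add(-50, Rational(-11, 8)), -40) = Mul(Rational(-411, 8), -40) = 2055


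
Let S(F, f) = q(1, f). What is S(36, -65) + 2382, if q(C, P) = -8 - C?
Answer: 2373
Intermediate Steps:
S(F, f) = -9 (S(F, f) = -8 - 1*1 = -8 - 1 = -9)
S(36, -65) + 2382 = -9 + 2382 = 2373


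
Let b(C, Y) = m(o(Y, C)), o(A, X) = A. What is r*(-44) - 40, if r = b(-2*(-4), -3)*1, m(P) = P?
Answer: 92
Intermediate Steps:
b(C, Y) = Y
r = -3 (r = -3*1 = -3)
r*(-44) - 40 = -3*(-44) - 40 = 132 - 40 = 92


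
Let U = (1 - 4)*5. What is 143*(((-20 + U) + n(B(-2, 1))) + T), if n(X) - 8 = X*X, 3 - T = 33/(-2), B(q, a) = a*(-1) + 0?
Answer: -1859/2 ≈ -929.50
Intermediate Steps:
B(q, a) = -a (B(q, a) = -a + 0 = -a)
T = 39/2 (T = 3 - 33/(-2) = 3 - 33*(-1)/2 = 3 - 1*(-33/2) = 3 + 33/2 = 39/2 ≈ 19.500)
n(X) = 8 + X² (n(X) = 8 + X*X = 8 + X²)
U = -15 (U = -3*5 = -15)
143*(((-20 + U) + n(B(-2, 1))) + T) = 143*(((-20 - 15) + (8 + (-1*1)²)) + 39/2) = 143*((-35 + (8 + (-1)²)) + 39/2) = 143*((-35 + (8 + 1)) + 39/2) = 143*((-35 + 9) + 39/2) = 143*(-26 + 39/2) = 143*(-13/2) = -1859/2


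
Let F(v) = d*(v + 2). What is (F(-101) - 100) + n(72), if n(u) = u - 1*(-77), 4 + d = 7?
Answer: -248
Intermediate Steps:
d = 3 (d = -4 + 7 = 3)
F(v) = 6 + 3*v (F(v) = 3*(v + 2) = 3*(2 + v) = 6 + 3*v)
n(u) = 77 + u (n(u) = u + 77 = 77 + u)
(F(-101) - 100) + n(72) = ((6 + 3*(-101)) - 100) + (77 + 72) = ((6 - 303) - 100) + 149 = (-297 - 100) + 149 = -397 + 149 = -248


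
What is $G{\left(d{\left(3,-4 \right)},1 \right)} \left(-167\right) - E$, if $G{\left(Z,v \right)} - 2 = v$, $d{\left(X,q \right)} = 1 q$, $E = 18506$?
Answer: $-19007$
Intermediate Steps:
$d{\left(X,q \right)} = q$
$G{\left(Z,v \right)} = 2 + v$
$G{\left(d{\left(3,-4 \right)},1 \right)} \left(-167\right) - E = \left(2 + 1\right) \left(-167\right) - 18506 = 3 \left(-167\right) - 18506 = -501 - 18506 = -19007$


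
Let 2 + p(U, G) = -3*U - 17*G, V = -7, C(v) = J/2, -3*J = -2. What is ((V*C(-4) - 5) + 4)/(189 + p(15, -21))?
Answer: -10/1497 ≈ -0.0066800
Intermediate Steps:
J = ⅔ (J = -⅓*(-2) = ⅔ ≈ 0.66667)
C(v) = ⅓ (C(v) = (⅔)/2 = (⅔)*(½) = ⅓)
p(U, G) = -2 - 17*G - 3*U (p(U, G) = -2 + (-3*U - 17*G) = -2 + (-17*G - 3*U) = -2 - 17*G - 3*U)
((V*C(-4) - 5) + 4)/(189 + p(15, -21)) = ((-7*⅓ - 5) + 4)/(189 + (-2 - 17*(-21) - 3*15)) = ((-7/3 - 5) + 4)/(189 + (-2 + 357 - 45)) = (-22/3 + 4)/(189 + 310) = -10/3/499 = -10/3*1/499 = -10/1497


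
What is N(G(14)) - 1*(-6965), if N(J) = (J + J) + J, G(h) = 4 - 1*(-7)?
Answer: 6998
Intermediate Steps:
G(h) = 11 (G(h) = 4 + 7 = 11)
N(J) = 3*J (N(J) = 2*J + J = 3*J)
N(G(14)) - 1*(-6965) = 3*11 - 1*(-6965) = 33 + 6965 = 6998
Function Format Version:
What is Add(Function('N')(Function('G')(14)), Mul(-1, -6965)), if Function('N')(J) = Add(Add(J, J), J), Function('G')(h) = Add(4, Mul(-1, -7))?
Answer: 6998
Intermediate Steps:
Function('G')(h) = 11 (Function('G')(h) = Add(4, 7) = 11)
Function('N')(J) = Mul(3, J) (Function('N')(J) = Add(Mul(2, J), J) = Mul(3, J))
Add(Function('N')(Function('G')(14)), Mul(-1, -6965)) = Add(Mul(3, 11), Mul(-1, -6965)) = Add(33, 6965) = 6998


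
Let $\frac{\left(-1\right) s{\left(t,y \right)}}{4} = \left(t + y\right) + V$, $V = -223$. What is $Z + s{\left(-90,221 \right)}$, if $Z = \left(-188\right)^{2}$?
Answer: $35712$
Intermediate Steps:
$Z = 35344$
$s{\left(t,y \right)} = 892 - 4 t - 4 y$ ($s{\left(t,y \right)} = - 4 \left(\left(t + y\right) - 223\right) = - 4 \left(-223 + t + y\right) = 892 - 4 t - 4 y$)
$Z + s{\left(-90,221 \right)} = 35344 - -368 = 35344 + \left(892 + 360 - 884\right) = 35344 + 368 = 35712$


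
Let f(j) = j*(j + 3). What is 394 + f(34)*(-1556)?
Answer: -1957054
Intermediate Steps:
f(j) = j*(3 + j)
394 + f(34)*(-1556) = 394 + (34*(3 + 34))*(-1556) = 394 + (34*37)*(-1556) = 394 + 1258*(-1556) = 394 - 1957448 = -1957054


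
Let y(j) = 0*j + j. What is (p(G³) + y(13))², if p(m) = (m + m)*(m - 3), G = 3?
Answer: 1713481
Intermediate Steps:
y(j) = j (y(j) = 0 + j = j)
p(m) = 2*m*(-3 + m) (p(m) = (2*m)*(-3 + m) = 2*m*(-3 + m))
(p(G³) + y(13))² = (2*3³*(-3 + 3³) + 13)² = (2*27*(-3 + 27) + 13)² = (2*27*24 + 13)² = (1296 + 13)² = 1309² = 1713481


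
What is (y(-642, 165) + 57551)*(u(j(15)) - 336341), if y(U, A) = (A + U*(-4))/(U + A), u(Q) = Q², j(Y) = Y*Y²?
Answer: 101143360206232/159 ≈ 6.3612e+11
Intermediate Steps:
j(Y) = Y³
y(U, A) = (A - 4*U)/(A + U)
(y(-642, 165) + 57551)*(u(j(15)) - 336341) = ((165 - 4*(-642))/(165 - 642) + 57551)*((15³)² - 336341) = ((165 + 2568)/(-477) + 57551)*(3375² - 336341) = (-1/477*2733 + 57551)*(11390625 - 336341) = (-911/159 + 57551)*11054284 = (9149698/159)*11054284 = 101143360206232/159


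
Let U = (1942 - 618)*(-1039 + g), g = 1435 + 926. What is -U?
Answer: -1750328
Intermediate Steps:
g = 2361
U = 1750328 (U = (1942 - 618)*(-1039 + 2361) = 1324*1322 = 1750328)
-U = -1*1750328 = -1750328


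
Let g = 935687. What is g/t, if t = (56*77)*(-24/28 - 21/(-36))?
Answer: -2807061/3542 ≈ -792.51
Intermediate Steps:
t = -3542/3 (t = 4312*(-24*1/28 - 21*(-1/36)) = 4312*(-6/7 + 7/12) = 4312*(-23/84) = -3542/3 ≈ -1180.7)
g/t = 935687/(-3542/3) = 935687*(-3/3542) = -2807061/3542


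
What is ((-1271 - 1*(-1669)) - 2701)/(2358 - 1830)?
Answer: -2303/528 ≈ -4.3617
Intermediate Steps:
((-1271 - 1*(-1669)) - 2701)/(2358 - 1830) = ((-1271 + 1669) - 2701)/528 = (398 - 2701)*(1/528) = -2303*1/528 = -2303/528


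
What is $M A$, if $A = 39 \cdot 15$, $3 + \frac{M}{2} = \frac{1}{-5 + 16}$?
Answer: $- \frac{37440}{11} \approx -3403.6$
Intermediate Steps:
$M = - \frac{64}{11}$ ($M = -6 + \frac{2}{-5 + 16} = -6 + \frac{2}{11} = - \frac{64}{11} \approx -5.8182$)
$A = 585$
$M A = \left(- \frac{64}{11}\right) 585 = - \frac{37440}{11}$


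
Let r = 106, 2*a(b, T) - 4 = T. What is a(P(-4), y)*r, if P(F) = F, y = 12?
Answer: 848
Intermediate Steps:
a(b, T) = 2 + T/2
a(P(-4), y)*r = (2 + (½)*12)*106 = (2 + 6)*106 = 8*106 = 848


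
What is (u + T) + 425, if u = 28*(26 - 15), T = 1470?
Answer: 2203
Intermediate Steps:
u = 308 (u = 28*11 = 308)
(u + T) + 425 = (308 + 1470) + 425 = 1778 + 425 = 2203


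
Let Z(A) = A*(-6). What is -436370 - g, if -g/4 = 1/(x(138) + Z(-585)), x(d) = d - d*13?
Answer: -404514988/927 ≈ -4.3637e+5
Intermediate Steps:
x(d) = -12*d (x(d) = d - 13*d = -12*d)
Z(A) = -6*A
g = -2/927 (g = -4/(-12*138 - 6*(-585)) = -4/(-1656 + 3510) = -4/1854 = -4*1/1854 = -2/927 ≈ -0.0021575)
-436370 - g = -436370 - 1*(-2/927) = -436370 + 2/927 = -404514988/927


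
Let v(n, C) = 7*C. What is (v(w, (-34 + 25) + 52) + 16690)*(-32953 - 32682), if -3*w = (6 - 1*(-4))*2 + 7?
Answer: -1115204285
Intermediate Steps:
w = -9 (w = -((6 - 1*(-4))*2 + 7)/3 = -((6 + 4)*2 + 7)/3 = -(10*2 + 7)/3 = -(20 + 7)/3 = -⅓*27 = -9)
(v(w, (-34 + 25) + 52) + 16690)*(-32953 - 32682) = (7*((-34 + 25) + 52) + 16690)*(-32953 - 32682) = (7*(-9 + 52) + 16690)*(-65635) = (7*43 + 16690)*(-65635) = (301 + 16690)*(-65635) = 16991*(-65635) = -1115204285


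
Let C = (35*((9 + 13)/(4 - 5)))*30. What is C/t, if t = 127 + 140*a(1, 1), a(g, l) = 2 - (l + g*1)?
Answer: -23100/127 ≈ -181.89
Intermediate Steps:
a(g, l) = 2 - g - l (a(g, l) = 2 - (l + g) = 2 - (g + l) = 2 + (-g - l) = 2 - g - l)
t = 127 (t = 127 + 140*(2 - 1*1 - 1*1) = 127 + 140*(2 - 1 - 1) = 127 + 140*0 = 127 + 0 = 127)
C = -23100 (C = (35*(22/(-1)))*30 = (35*(22*(-1)))*30 = (35*(-22))*30 = -770*30 = -23100)
C/t = -23100/127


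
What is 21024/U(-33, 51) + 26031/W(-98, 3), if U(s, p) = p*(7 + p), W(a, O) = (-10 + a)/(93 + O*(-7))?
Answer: -8552018/493 ≈ -17347.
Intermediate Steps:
W(a, O) = (-10 + a)/(93 - 7*O)
21024/U(-33, 51) + 26031/W(-98, 3) = 21024/((51*(7 + 51))) + 26031/(((10 - 1*(-98))/(-93 + 7*3))) = 21024/((51*58)) + 26031/(((10 + 98)/(-93 + 21))) = 21024/2958 + 26031/((108/(-72))) = 21024*(1/2958) + 26031/((-1/72*108)) = 3504/493 + 26031/(-3/2) = 3504/493 + 26031*(-2/3) = 3504/493 - 17354 = -8552018/493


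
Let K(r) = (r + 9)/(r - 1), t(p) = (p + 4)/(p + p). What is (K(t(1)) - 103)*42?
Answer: -4004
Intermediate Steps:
t(p) = (4 + p)/(2*p) (t(p) = (4 + p)/((2*p)) = (4 + p)*(1/(2*p)) = (4 + p)/(2*p))
K(r) = (9 + r)/(-1 + r)
(K(t(1)) - 103)*42 = ((9 + (½)*(4 + 1)/1)/(-1 + (½)*(4 + 1)/1) - 103)*42 = ((9 + (½)*1*5)/(-1 + (½)*1*5) - 103)*42 = ((9 + 5/2)/(-1 + 5/2) - 103)*42 = ((23/2)/(3/2) - 103)*42 = ((⅔)*(23/2) - 103)*42 = (23/3 - 103)*42 = -286/3*42 = -4004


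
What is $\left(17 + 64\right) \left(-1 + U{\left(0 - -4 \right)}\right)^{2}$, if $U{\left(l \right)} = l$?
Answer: $729$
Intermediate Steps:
$\left(17 + 64\right) \left(-1 + U{\left(0 - -4 \right)}\right)^{2} = \left(17 + 64\right) \left(-1 + \left(0 - -4\right)\right)^{2} = 81 \left(-1 + \left(0 + 4\right)\right)^{2} = 81 \left(-1 + 4\right)^{2} = 81 \cdot 3^{2} = 81 \cdot 9 = 729$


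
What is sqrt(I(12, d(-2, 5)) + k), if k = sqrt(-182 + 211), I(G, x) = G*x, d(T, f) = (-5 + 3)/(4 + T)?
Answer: sqrt(-12 + sqrt(29)) ≈ 2.5719*I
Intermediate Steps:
d(T, f) = -2/(4 + T)
k = sqrt(29) ≈ 5.3852
sqrt(I(12, d(-2, 5)) + k) = sqrt(12*(-2/(4 - 2)) + sqrt(29)) = sqrt(12*(-2/2) + sqrt(29)) = sqrt(12*(-2*1/2) + sqrt(29)) = sqrt(12*(-1) + sqrt(29)) = sqrt(-12 + sqrt(29))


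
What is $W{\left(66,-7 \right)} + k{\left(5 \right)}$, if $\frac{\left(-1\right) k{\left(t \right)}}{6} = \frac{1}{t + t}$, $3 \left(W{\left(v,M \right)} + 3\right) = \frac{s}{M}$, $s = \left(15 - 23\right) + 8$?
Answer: $- \frac{18}{5} \approx -3.6$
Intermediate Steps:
$s = 0$ ($s = -8 + 8 = 0$)
$W{\left(v,M \right)} = -3$ ($W{\left(v,M \right)} = -3 + \frac{0 \frac{1}{M}}{3} = -3 + \frac{1}{3} \cdot 0 = -3 + 0 = -3$)
$k{\left(t \right)} = - \frac{3}{t}$ ($k{\left(t \right)} = - \frac{6}{t + t} = - \frac{6}{2 t} = - 6 \frac{1}{2 t} = - \frac{3}{t}$)
$W{\left(66,-7 \right)} + k{\left(5 \right)} = -3 - \frac{3}{5} = - \frac{18}{5}$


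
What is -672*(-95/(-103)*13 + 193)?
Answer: -14188608/103 ≈ -1.3775e+5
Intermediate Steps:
-672*(-95/(-103)*13 + 193) = -672*(-95*(-1/103)*13 + 193) = -672*((95/103)*13 + 193) = -672*(1235/103 + 193) = -672*21114/103 = -14188608/103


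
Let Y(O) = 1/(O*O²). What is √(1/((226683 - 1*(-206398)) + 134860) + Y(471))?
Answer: 2*√7025562144153993/125992599381 ≈ 0.0013305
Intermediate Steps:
Y(O) = O⁻³ (Y(O) = 1/(O³) = O⁻³)
√(1/((226683 - 1*(-206398)) + 134860) + Y(471)) = √(1/((226683 - 1*(-206398)) + 134860) + 471⁻³) = √(1/((226683 + 206398) + 134860) + 1/104487111) = √(1/(433081 + 134860) + 1/104487111) = √(1/567941 + 1/104487111) = √(105055052/59342514308451) = 2*√7025562144153993/125992599381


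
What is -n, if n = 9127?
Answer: -9127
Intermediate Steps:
-n = -1*9127 = -9127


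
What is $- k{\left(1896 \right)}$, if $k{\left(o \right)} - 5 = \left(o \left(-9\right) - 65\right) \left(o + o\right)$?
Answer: $64953163$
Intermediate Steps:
$k{\left(o \right)} = 5 + 2 o \left(-65 - 9 o\right)$ ($k{\left(o \right)} = 5 + \left(o \left(-9\right) - 65\right) \left(o + o\right) = 5 + \left(- 9 o - 65\right) 2 o = 5 + \left(-65 - 9 o\right) 2 o = 5 + 2 o \left(-65 - 9 o\right)$)
$- k{\left(1896 \right)} = - (5 - 246480 - 18 \cdot 1896^{2}) = - (5 - 246480 - 64706688) = \left(-1\right) \left(-64953163\right) = 64953163$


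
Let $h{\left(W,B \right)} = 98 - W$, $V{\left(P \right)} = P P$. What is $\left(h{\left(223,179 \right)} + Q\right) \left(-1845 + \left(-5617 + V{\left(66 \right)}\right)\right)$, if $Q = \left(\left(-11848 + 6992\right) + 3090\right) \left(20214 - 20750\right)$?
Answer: $-2939676806$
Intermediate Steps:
$V{\left(P \right)} = P^{2}$
$Q = 946576$ ($Q = \left(-4856 + 3090\right) \left(-536\right) = \left(-1766\right) \left(-536\right) = 946576$)
$\left(h{\left(223,179 \right)} + Q\right) \left(-1845 + \left(-5617 + V{\left(66 \right)}\right)\right) = \left(\left(98 - 223\right) + 946576\right) \left(-1845 - \left(5617 - 66^{2}\right)\right) = \left(\left(98 - 223\right) + 946576\right) \left(-1845 + \left(-5617 + 4356\right)\right) = \left(-125 + 946576\right) \left(-1845 - 1261\right) = 946451 \left(-3106\right) = -2939676806$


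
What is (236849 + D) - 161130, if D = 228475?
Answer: 304194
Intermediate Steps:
(236849 + D) - 161130 = (236849 + 228475) - 161130 = 465324 - 161130 = 304194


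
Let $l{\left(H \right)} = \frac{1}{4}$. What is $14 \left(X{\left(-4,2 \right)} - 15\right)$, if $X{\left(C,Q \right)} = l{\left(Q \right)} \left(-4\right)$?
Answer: $-224$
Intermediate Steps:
$l{\left(H \right)} = \frac{1}{4}$
$X{\left(C,Q \right)} = -1$ ($X{\left(C,Q \right)} = \frac{1}{4} \left(-4\right) = -1$)
$14 \left(X{\left(-4,2 \right)} - 15\right) = 14 \left(-1 - 15\right) = 14 \left(-16\right) = -224$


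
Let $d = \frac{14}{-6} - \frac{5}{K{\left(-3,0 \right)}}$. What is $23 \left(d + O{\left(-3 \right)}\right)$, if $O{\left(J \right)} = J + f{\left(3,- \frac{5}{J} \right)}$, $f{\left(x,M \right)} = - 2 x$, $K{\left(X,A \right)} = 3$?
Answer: $-299$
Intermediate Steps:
$d = -4$ ($d = \frac{14}{-6} - \frac{5}{3} = 14 \left(- \frac{1}{6}\right) - \frac{5}{3} = - \frac{7}{3} - \frac{5}{3} = -4$)
$O{\left(J \right)} = -6 + J$ ($O{\left(J \right)} = J - 6 = -6 + J$)
$23 \left(d + O{\left(-3 \right)}\right) = 23 \left(-4 - 9\right) = 23 \left(-13\right) = -299$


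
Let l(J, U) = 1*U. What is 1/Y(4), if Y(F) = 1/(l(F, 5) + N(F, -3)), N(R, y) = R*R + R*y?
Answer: 9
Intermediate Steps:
N(R, y) = R² + R*y
l(J, U) = U
Y(F) = 1/(5 + F*(-3 + F)) (Y(F) = 1/(5 + F*(F - 3)) = 1/(5 + F*(-3 + F)))
1/Y(4) = 1/(1/(5 + 4*(-3 + 4))) = 1/(1/(5 + 4*1)) = 1/(1/(5 + 4)) = 1/(1/9) = 1/(⅑) = 9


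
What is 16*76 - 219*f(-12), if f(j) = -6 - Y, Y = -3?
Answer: 1873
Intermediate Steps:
f(j) = -3 (f(j) = -6 - 1*(-3) = -6 + 3 = -3)
16*76 - 219*f(-12) = 16*76 - 219*(-3) = 1216 - 1*(-657) = 1216 + 657 = 1873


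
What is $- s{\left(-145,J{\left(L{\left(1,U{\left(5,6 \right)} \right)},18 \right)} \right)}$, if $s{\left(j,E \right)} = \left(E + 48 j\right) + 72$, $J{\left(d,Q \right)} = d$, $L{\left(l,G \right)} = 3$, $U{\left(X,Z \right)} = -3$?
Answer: $6885$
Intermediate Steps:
$s{\left(j,E \right)} = 72 + E + 48 j$
$- s{\left(-145,J{\left(L{\left(1,U{\left(5,6 \right)} \right)},18 \right)} \right)} = - (72 + 3 + 48 \left(-145\right)) = - (72 + 3 - 6960) = \left(-1\right) \left(-6885\right) = 6885$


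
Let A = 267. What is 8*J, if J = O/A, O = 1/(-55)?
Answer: -8/14685 ≈ -0.00054477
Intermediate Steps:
O = -1/55 ≈ -0.018182
J = -1/14685 (J = -1/55/267 = -1/55*1/267 = -1/14685 ≈ -6.8097e-5)
8*J = 8*(-1/14685) = -8/14685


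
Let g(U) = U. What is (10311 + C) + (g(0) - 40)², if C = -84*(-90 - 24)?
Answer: 21487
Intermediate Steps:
C = 9576 (C = -84*(-114) = 9576)
(10311 + C) + (g(0) - 40)² = (10311 + 9576) + (0 - 40)² = 19887 + (-40)² = 19887 + 1600 = 21487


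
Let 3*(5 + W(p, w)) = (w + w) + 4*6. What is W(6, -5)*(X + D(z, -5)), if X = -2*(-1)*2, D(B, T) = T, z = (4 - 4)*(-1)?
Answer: ⅓ ≈ 0.33333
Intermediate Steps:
z = 0 (z = 0*(-1) = 0)
X = 4 (X = 2*2 = 4)
W(p, w) = 3 + 2*w/3 (W(p, w) = -5 + ((w + w) + 4*6)/3 = -5 + (2*w + 24)/3 = -5 + (24 + 2*w)/3 = -5 + (8 + 2*w/3) = 3 + 2*w/3)
W(6, -5)*(X + D(z, -5)) = (3 + (⅔)*(-5))*(4 - 5) = (3 - 10/3)*(-1) = -⅓*(-1) = ⅓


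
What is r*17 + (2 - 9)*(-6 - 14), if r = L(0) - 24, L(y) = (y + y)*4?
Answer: -268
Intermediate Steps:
L(y) = 8*y (L(y) = (2*y)*4 = 8*y)
r = -24 (r = 8*0 - 24 = 0 - 24 = -24)
r*17 + (2 - 9)*(-6 - 14) = -24*17 + (2 - 9)*(-6 - 14) = -408 - 7*(-20) = -408 + 140 = -268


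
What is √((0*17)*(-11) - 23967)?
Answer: 3*I*√2663 ≈ 154.81*I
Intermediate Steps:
√((0*17)*(-11) - 23967) = √(0*(-11) - 23967) = √(0 - 23967) = √(-23967) = 3*I*√2663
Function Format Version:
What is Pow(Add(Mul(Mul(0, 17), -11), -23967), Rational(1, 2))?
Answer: Mul(3, I, Pow(2663, Rational(1, 2))) ≈ Mul(154.81, I)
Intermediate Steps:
Pow(Add(Mul(Mul(0, 17), -11), -23967), Rational(1, 2)) = Pow(Add(Mul(0, -11), -23967), Rational(1, 2)) = Pow(Add(0, -23967), Rational(1, 2)) = Pow(-23967, Rational(1, 2)) = Mul(3, I, Pow(2663, Rational(1, 2)))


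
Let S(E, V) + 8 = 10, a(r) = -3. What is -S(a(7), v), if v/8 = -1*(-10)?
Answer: -2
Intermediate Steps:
v = 80 (v = 8*(-1*(-10)) = 8*10 = 80)
S(E, V) = 2 (S(E, V) = -8 + 10 = 2)
-S(a(7), v) = -1*2 = -2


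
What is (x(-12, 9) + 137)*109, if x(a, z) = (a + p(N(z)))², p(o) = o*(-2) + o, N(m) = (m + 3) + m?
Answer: 133634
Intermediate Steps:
N(m) = 3 + 2*m (N(m) = (3 + m) + m = 3 + 2*m)
p(o) = -o (p(o) = -2*o + o = -o)
x(a, z) = (-3 + a - 2*z)² (x(a, z) = (a - (3 + 2*z))² = (a + (-3 - 2*z))² = (-3 + a - 2*z)²)
(x(-12, 9) + 137)*109 = ((3 - 1*(-12) + 2*9)² + 137)*109 = ((3 + 12 + 18)² + 137)*109 = (33² + 137)*109 = (1089 + 137)*109 = 1226*109 = 133634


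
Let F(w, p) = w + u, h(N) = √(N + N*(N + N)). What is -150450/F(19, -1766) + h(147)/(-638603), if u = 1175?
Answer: -25075/199 - √885/91229 ≈ -126.01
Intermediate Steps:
h(N) = √(N + 2*N²) (h(N) = √(N + N*(2*N)) = √(N + 2*N²))
F(w, p) = 1175 + w (F(w, p) = w + 1175 = 1175 + w)
-150450/F(19, -1766) + h(147)/(-638603) = -150450/(1175 + 19) + √(147*(1 + 2*147))/(-638603) = -150450/1194 + √(147*(1 + 294))*(-1/638603) = -150450*1/1194 + √(147*295)*(-1/638603) = -25075/199 + √43365*(-1/638603) = -25075/199 + (7*√885)*(-1/638603) = -25075/199 - √885/91229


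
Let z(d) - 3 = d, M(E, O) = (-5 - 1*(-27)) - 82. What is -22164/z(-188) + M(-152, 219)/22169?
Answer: 491342616/4101265 ≈ 119.80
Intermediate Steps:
M(E, O) = -60 (M(E, O) = (-5 + 27) - 82 = 22 - 82 = -60)
z(d) = 3 + d
-22164/z(-188) + M(-152, 219)/22169 = -22164/(3 - 188) - 60/22169 = -22164/(-185) - 60*1/22169 = -22164*(-1/185) - 60/22169 = 22164/185 - 60/22169 = 491342616/4101265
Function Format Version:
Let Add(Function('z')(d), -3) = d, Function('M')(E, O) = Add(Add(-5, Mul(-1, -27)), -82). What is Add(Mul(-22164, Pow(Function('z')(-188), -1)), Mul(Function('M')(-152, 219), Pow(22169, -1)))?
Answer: Rational(491342616, 4101265) ≈ 119.80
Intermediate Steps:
Function('M')(E, O) = -60 (Function('M')(E, O) = Add(Add(-5, 27), -82) = Add(22, -82) = -60)
Function('z')(d) = Add(3, d)
Add(Mul(-22164, Pow(Function('z')(-188), -1)), Mul(Function('M')(-152, 219), Pow(22169, -1))) = Add(Mul(-22164, Pow(Add(3, -188), -1)), Mul(-60, Pow(22169, -1))) = Add(Mul(-22164, Pow(-185, -1)), Mul(-60, Rational(1, 22169))) = Add(Mul(-22164, Rational(-1, 185)), Rational(-60, 22169)) = Add(Rational(22164, 185), Rational(-60, 22169)) = Rational(491342616, 4101265)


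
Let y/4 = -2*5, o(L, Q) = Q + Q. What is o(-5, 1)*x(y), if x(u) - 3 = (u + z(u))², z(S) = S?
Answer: 12806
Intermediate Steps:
o(L, Q) = 2*Q
y = -40 (y = 4*(-2*5) = 4*(-10) = -40)
x(u) = 3 + 4*u² (x(u) = 3 + (u + u)² = 3 + (2*u)² = 3 + 4*u²)
o(-5, 1)*x(y) = (2*1)*(3 + 4*(-40)²) = 2*(3 + 4*1600) = 2*(3 + 6400) = 2*6403 = 12806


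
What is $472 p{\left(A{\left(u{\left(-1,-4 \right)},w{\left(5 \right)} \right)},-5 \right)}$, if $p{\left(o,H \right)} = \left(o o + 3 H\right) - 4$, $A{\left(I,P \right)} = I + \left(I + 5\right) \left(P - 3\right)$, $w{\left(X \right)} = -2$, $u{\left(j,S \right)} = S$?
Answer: $29264$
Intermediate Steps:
$A{\left(I,P \right)} = I + \left(-3 + P\right) \left(5 + I\right)$ ($A{\left(I,P \right)} = I + \left(5 + I\right) \left(-3 + P\right) = I + \left(-3 + P\right) \left(5 + I\right)$)
$p{\left(o,H \right)} = -4 + o^{2} + 3 H$ ($p{\left(o,H \right)} = \left(o^{2} + 3 H\right) - 4 = -4 + o^{2} + 3 H$)
$472 p{\left(A{\left(u{\left(-1,-4 \right)},w{\left(5 \right)} \right)},-5 \right)} = 472 \left(-4 + \left(-15 - -8 + 5 \left(-2\right) - -8\right)^{2} + 3 \left(-5\right)\right) = 472 \left(-4 + \left(-15 + 8 - 10 + 8\right)^{2} - 15\right) = 472 \left(-4 + \left(-9\right)^{2} - 15\right) = 472 \left(-4 + 81 - 15\right) = 472 \cdot 62 = 29264$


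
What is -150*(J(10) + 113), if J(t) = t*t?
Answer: -31950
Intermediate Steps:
J(t) = t**2
-150*(J(10) + 113) = -150*(10**2 + 113) = -150*(100 + 113) = -150*213 = -31950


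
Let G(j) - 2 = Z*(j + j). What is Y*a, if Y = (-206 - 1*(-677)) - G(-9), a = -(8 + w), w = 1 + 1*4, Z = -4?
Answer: -5161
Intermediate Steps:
w = 5 (w = 1 + 4 = 5)
a = -13 (a = -(8 + 5) = -1*13 = -13)
G(j) = 2 - 8*j (G(j) = 2 - 4*(j + j) = 2 - 8*j)
Y = 397 (Y = (-206 - 1*(-677)) - (2 - 8*(-9)) = (-206 + 677) - (2 + 72) = 471 - 1*74 = 471 - 74 = 397)
Y*a = 397*(-13) = -5161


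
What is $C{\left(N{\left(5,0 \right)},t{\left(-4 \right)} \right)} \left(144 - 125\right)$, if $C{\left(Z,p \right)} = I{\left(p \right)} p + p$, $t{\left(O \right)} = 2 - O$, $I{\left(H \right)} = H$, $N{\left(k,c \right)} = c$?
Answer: $798$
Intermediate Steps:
$C{\left(Z,p \right)} = p + p^{2}$ ($C{\left(Z,p \right)} = p p + p = p^{2} + p = p + p^{2}$)
$C{\left(N{\left(5,0 \right)},t{\left(-4 \right)} \right)} \left(144 - 125\right) = \left(2 - -4\right) \left(1 + \left(2 - -4\right)\right) \left(144 - 125\right) = \left(2 + 4\right) \left(1 + \left(2 + 4\right)\right) 19 = 6 \left(1 + 6\right) 19 = 6 \cdot 7 \cdot 19 = 42 \cdot 19 = 798$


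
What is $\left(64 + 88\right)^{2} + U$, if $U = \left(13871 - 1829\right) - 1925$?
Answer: $33221$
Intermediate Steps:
$U = 10117$ ($U = 12042 - 1925 = 10117$)
$\left(64 + 88\right)^{2} + U = \left(64 + 88\right)^{2} + 10117 = 152^{2} + 10117 = 23104 + 10117 = 33221$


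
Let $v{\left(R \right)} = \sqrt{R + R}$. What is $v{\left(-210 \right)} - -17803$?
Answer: $17803 + 2 i \sqrt{105} \approx 17803.0 + 20.494 i$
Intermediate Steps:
$v{\left(R \right)} = \sqrt{2} \sqrt{R}$ ($v{\left(R \right)} = \sqrt{2 R} = \sqrt{2} \sqrt{R}$)
$v{\left(-210 \right)} - -17803 = \sqrt{2} \sqrt{-210} - -17803 = \sqrt{2} i \sqrt{210} + 17803 = 2 i \sqrt{105} + 17803 = 17803 + 2 i \sqrt{105}$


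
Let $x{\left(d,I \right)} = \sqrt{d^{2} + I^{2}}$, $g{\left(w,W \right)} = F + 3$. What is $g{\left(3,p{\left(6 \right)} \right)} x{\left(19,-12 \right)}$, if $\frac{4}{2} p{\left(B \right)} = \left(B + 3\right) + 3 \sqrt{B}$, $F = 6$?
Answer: $9 \sqrt{505} \approx 202.25$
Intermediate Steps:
$p{\left(B \right)} = \frac{3}{2} + \frac{B}{2} + \frac{3 \sqrt{B}}{2}$ ($p{\left(B \right)} = \frac{\left(B + 3\right) + 3 \sqrt{B}}{2} = \frac{\left(3 + B\right) + 3 \sqrt{B}}{2} = \frac{3 + B + 3 \sqrt{B}}{2} = \frac{3}{2} + \frac{B}{2} + \frac{3 \sqrt{B}}{2}$)
$g{\left(w,W \right)} = 9$ ($g{\left(w,W \right)} = 6 + 3 = 9$)
$x{\left(d,I \right)} = \sqrt{I^{2} + d^{2}}$
$g{\left(3,p{\left(6 \right)} \right)} x{\left(19,-12 \right)} = 9 \sqrt{\left(-12\right)^{2} + 19^{2}} = 9 \sqrt{144 + 361} = 9 \sqrt{505}$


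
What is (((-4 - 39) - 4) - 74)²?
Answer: 14641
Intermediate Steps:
(((-4 - 39) - 4) - 74)² = ((-43 - 4) - 74)² = (-47 - 74)² = (-121)² = 14641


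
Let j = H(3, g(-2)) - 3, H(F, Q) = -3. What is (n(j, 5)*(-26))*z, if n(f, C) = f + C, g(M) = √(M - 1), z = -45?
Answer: -1170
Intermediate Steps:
g(M) = √(-1 + M)
j = -6 (j = -3 - 3 = -6)
n(f, C) = C + f
(n(j, 5)*(-26))*z = ((5 - 6)*(-26))*(-45) = -1*(-26)*(-45) = 26*(-45) = -1170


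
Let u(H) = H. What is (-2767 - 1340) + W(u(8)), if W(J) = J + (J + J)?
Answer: -4083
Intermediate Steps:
W(J) = 3*J (W(J) = J + 2*J = 3*J)
(-2767 - 1340) + W(u(8)) = (-2767 - 1340) + 3*8 = -4107 + 24 = -4083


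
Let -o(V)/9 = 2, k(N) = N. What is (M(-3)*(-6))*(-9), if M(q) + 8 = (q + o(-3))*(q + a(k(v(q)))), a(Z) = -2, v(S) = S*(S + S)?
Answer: 5238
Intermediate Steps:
v(S) = 2*S**2 (v(S) = S*(2*S) = 2*S**2)
o(V) = -18 (o(V) = -9*2 = -18)
M(q) = -8 + (-18 + q)*(-2 + q) (M(q) = -8 + (q - 18)*(q - 2) = -8 + (-18 + q)*(-2 + q))
(M(-3)*(-6))*(-9) = ((28 + (-3)**2 - 20*(-3))*(-6))*(-9) = ((28 + 9 + 60)*(-6))*(-9) = (97*(-6))*(-9) = -582*(-9) = 5238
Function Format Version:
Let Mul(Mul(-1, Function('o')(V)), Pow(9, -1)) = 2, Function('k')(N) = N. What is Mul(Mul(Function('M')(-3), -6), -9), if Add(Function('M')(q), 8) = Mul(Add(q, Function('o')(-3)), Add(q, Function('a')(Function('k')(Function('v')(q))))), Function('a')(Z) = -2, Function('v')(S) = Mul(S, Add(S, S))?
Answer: 5238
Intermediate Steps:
Function('v')(S) = Mul(2, Pow(S, 2)) (Function('v')(S) = Mul(S, Mul(2, S)) = Mul(2, Pow(S, 2)))
Function('o')(V) = -18 (Function('o')(V) = Mul(-9, 2) = -18)
Function('M')(q) = Add(-8, Mul(Add(-18, q), Add(-2, q))) (Function('M')(q) = Add(-8, Mul(Add(q, -18), Add(q, -2))) = Add(-8, Mul(Add(-18, q), Add(-2, q))))
Mul(Mul(Function('M')(-3), -6), -9) = Mul(Mul(Add(28, Pow(-3, 2), Mul(-20, -3)), -6), -9) = Mul(Mul(Add(28, 9, 60), -6), -9) = Mul(Mul(97, -6), -9) = Mul(-582, -9) = 5238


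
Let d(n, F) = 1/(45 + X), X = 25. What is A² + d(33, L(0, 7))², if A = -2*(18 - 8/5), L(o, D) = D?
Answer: 5271617/4900 ≈ 1075.8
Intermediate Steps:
d(n, F) = 1/70 (d(n, F) = 1/(45 + 25) = 1/70)
A = -164/5 (A = -2*(18 - 8*⅕) = -2*(18 - 8/5) = -2*82/5 = -164/5 ≈ -32.800)
A² + d(33, L(0, 7))² = (-164/5)² + (1/70)² = 26896/25 + 1/4900 = 5271617/4900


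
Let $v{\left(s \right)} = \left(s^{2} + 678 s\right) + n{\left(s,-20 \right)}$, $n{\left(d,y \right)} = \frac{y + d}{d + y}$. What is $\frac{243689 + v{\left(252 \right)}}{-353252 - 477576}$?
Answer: $- \frac{239025}{415414} \approx -0.57539$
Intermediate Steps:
$n{\left(d,y \right)} = 1$ ($n{\left(d,y \right)} = \frac{d + y}{d + y} = 1$)
$v{\left(s \right)} = 1 + s^{2} + 678 s$ ($v{\left(s \right)} = \left(s^{2} + 678 s\right) + 1 = 1 + s^{2} + 678 s$)
$\frac{243689 + v{\left(252 \right)}}{-353252 - 477576} = \frac{243689 + \left(1 + 252^{2} + 678 \cdot 252\right)}{-353252 - 477576} = \frac{243689 + \left(1 + 63504 + 170856\right)}{-830828} = \left(243689 + 234361\right) \left(- \frac{1}{830828}\right) = 478050 \left(- \frac{1}{830828}\right) = - \frac{239025}{415414}$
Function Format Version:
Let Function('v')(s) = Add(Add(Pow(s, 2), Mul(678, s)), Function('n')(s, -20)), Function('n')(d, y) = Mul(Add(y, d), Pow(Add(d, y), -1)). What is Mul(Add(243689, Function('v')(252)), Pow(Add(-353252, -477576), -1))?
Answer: Rational(-239025, 415414) ≈ -0.57539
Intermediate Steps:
Function('n')(d, y) = 1 (Function('n')(d, y) = Mul(Add(d, y), Pow(Add(d, y), -1)) = 1)
Function('v')(s) = Add(1, Pow(s, 2), Mul(678, s)) (Function('v')(s) = Add(Add(Pow(s, 2), Mul(678, s)), 1) = Add(1, Pow(s, 2), Mul(678, s)))
Mul(Add(243689, Function('v')(252)), Pow(Add(-353252, -477576), -1)) = Mul(Add(243689, Add(1, Pow(252, 2), Mul(678, 252))), Pow(Add(-353252, -477576), -1)) = Mul(Add(243689, Add(1, 63504, 170856)), Pow(-830828, -1)) = Mul(Add(243689, 234361), Rational(-1, 830828)) = Mul(478050, Rational(-1, 830828)) = Rational(-239025, 415414)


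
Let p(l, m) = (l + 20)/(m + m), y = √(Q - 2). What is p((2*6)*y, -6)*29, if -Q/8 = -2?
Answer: -145/3 - 29*√14 ≈ -156.84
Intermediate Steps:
Q = 16 (Q = -8*(-2) = 16)
y = √14 (y = √(16 - 2) = √14 ≈ 3.7417)
p(l, m) = (20 + l)/(2*m) (p(l, m) = (20 + l)/((2*m)) = (20 + l)*(1/(2*m)) = (20 + l)/(2*m))
p((2*6)*y, -6)*29 = ((½)*(20 + (2*6)*√14)/(-6))*29 = ((½)*(-⅙)*(20 + 12*√14))*29 = (-5/3 - √14)*29 = -145/3 - 29*√14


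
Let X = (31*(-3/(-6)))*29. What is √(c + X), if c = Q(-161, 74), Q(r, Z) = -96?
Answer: √1414/2 ≈ 18.802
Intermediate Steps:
X = 899/2 (X = (31*(-3*(-⅙)))*29 = (31*(½))*29 = (31/2)*29 = 899/2 ≈ 449.50)
c = -96
√(c + X) = √(-96 + 899/2) = √(707/2) = √1414/2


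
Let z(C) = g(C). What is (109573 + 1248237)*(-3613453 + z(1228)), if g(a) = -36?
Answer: -4906431499090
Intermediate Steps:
z(C) = -36
(109573 + 1248237)*(-3613453 + z(1228)) = (109573 + 1248237)*(-3613453 - 36) = 1357810*(-3613489) = -4906431499090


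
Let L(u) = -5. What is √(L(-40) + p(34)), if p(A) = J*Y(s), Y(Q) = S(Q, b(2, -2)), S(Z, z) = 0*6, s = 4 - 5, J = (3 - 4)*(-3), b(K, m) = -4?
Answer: I*√5 ≈ 2.2361*I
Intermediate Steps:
J = 3 (J = -1*(-3) = 3)
s = -1
S(Z, z) = 0
Y(Q) = 0
p(A) = 0 (p(A) = 3*0 = 0)
√(L(-40) + p(34)) = √(-5 + 0) = √(-5) = I*√5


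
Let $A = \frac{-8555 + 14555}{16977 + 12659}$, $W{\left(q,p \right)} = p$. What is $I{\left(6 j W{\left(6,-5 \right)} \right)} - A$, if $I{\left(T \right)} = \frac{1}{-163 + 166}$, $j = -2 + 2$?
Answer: $\frac{2909}{22227} \approx 0.13088$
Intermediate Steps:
$j = 0$
$A = \frac{1500}{7409}$ ($A = \frac{6000}{29636} = 6000 \cdot \frac{1}{29636} = \frac{1500}{7409} \approx 0.20246$)
$I{\left(T \right)} = \frac{1}{3}$
$I{\left(6 j W{\left(6,-5 \right)} \right)} - A = \frac{1}{3} - \frac{1500}{7409} = \frac{2909}{22227}$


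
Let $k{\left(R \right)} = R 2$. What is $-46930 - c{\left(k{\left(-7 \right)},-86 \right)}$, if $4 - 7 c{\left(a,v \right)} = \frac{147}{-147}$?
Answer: $- \frac{328515}{7} \approx -46931.0$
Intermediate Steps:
$k{\left(R \right)} = 2 R$
$c{\left(a,v \right)} = \frac{5}{7}$ ($c{\left(a,v \right)} = \frac{4}{7} - \frac{147 \frac{1}{-147}}{7} = \frac{4}{7} - \frac{147 \left(- \frac{1}{147}\right)}{7} = \frac{4}{7} - - \frac{1}{7} = \frac{4}{7} + \frac{1}{7} = \frac{5}{7}$)
$-46930 - c{\left(k{\left(-7 \right)},-86 \right)} = -46930 - \frac{5}{7} = - \frac{328515}{7}$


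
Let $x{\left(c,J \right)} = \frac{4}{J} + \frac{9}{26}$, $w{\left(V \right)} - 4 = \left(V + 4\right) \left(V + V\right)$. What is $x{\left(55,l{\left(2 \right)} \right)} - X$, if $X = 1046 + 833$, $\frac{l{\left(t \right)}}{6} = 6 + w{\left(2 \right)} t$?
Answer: $- \frac{4542559}{2418} \approx -1878.6$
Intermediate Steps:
$w{\left(V \right)} = 4 + 2 V \left(4 + V\right)$ ($w{\left(V \right)} = 4 + \left(V + 4\right) \left(V + V\right) = 4 + \left(4 + V\right) 2 V = 4 + 2 V \left(4 + V\right)$)
$l{\left(t \right)} = 36 + 168 t$ ($l{\left(t \right)} = 6 \left(6 + \left(4 + 2 \cdot 2^{2} + 8 \cdot 2\right) t\right) = 6 \left(6 + \left(4 + 2 \cdot 4 + 16\right) t\right) = 6 \left(6 + \left(4 + 8 + 16\right) t\right) = 6 \left(6 + 28 t\right) = 36 + 168 t$)
$x{\left(c,J \right)} = \frac{9}{26} + \frac{4}{J}$ ($x{\left(c,J \right)} = \frac{4}{J} + 9 \cdot \frac{1}{26} = \frac{4}{J} + \frac{9}{26} = \frac{9}{26} + \frac{4}{J}$)
$X = 1879$
$x{\left(55,l{\left(2 \right)} \right)} - X = \left(\frac{9}{26} + \frac{4}{36 + 168 \cdot 2}\right) - 1879 = \left(\frac{9}{26} + \frac{4}{36 + 336}\right) - 1879 = \left(\frac{9}{26} + \frac{4}{372}\right) - 1879 = \left(\frac{9}{26} + 4 \cdot \frac{1}{372}\right) - 1879 = \left(\frac{9}{26} + \frac{1}{93}\right) - 1879 = \frac{863}{2418} - 1879 = - \frac{4542559}{2418}$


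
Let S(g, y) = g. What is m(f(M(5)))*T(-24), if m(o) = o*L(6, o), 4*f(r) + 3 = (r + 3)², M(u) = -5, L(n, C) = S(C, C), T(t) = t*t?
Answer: 36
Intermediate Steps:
T(t) = t²
L(n, C) = C
f(r) = -¾ + (3 + r)²/4 (f(r) = -¾ + (r + 3)²/4 = -¾ + (3 + r)²/4)
m(o) = o² (m(o) = o*o = o²)
m(f(M(5)))*T(-24) = (-¾ + (3 - 5)²/4)²*(-24)² = (-¾ + (¼)*(-2)²)²*576 = (-¾ + (¼)*4)²*576 = (-¾ + 1)²*576 = (¼)²*576 = (1/16)*576 = 36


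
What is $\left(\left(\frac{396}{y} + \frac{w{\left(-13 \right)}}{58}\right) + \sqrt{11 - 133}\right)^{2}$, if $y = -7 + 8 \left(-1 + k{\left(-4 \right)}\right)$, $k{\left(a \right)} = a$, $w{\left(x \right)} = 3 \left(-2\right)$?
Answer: $\frac{\left(11625 - 1363 i \sqrt{122}\right)^{2}}{1857769} \approx -49.256 - 188.41 i$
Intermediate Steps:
$w{\left(x \right)} = -6$
$y = -47$ ($y = -7 + 8 \left(-1 - 4\right) = -7 + 8 \left(-5\right) = -7 - 40 = -47$)
$\left(\left(\frac{396}{y} + \frac{w{\left(-13 \right)}}{58}\right) + \sqrt{11 - 133}\right)^{2} = \left(\left(\frac{396}{-47} - \frac{6}{58}\right) + \sqrt{11 - 133}\right)^{2} = \left(\left(396 \left(- \frac{1}{47}\right) - \frac{3}{29}\right) + \sqrt{-122}\right)^{2} = \left(\left(- \frac{396}{47} - \frac{3}{29}\right) + i \sqrt{122}\right)^{2} = \left(- \frac{11625}{1363} + i \sqrt{122}\right)^{2}$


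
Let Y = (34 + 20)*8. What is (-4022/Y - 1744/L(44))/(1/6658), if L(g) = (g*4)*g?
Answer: -829643393/13068 ≈ -63487.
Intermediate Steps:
Y = 432 (Y = 54*8 = 432)
L(g) = 4*g² (L(g) = (4*g)*g = 4*g²)
(-4022/Y - 1744/L(44))/(1/6658) = (-4022/432 - 1744/(4*44²))/(1/6658) = (-4022*1/432 - 1744/(4*1936))/(1/6658) = (-2011/216 - 1744/7744)*6658 = (-2011/216 - 1744*1/7744)*6658 = (-2011/216 - 109/484)*6658 = -249217/26136*6658 = -829643393/13068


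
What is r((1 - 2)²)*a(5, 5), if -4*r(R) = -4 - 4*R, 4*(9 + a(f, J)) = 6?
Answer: -15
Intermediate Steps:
a(f, J) = -15/2 (a(f, J) = -9 + (¼)*6 = -9 + 3/2 = -15/2)
r(R) = 1 + R (r(R) = -(-4 - 4*R)/4 = 1 + R)
r((1 - 2)²)*a(5, 5) = (1 + (1 - 2)²)*(-15/2) = (1 + (-1)²)*(-15/2) = (1 + 1)*(-15/2) = 2*(-15/2) = -15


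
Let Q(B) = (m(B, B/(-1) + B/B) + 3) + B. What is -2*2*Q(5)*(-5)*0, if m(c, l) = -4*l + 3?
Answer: 0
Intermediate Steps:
m(c, l) = 3 - 4*l
Q(B) = 2 + 5*B (Q(B) = ((3 - 4*(B/(-1) + B/B)) + 3) + B = ((3 - 4*(B*(-1) + 1)) + 3) + B = ((3 - 4*(-B + 1)) + 3) + B = ((3 - 4*(1 - B)) + 3) + B = ((3 + (-4 + 4*B)) + 3) + B = ((-1 + 4*B) + 3) + B = (2 + 4*B) + B = 2 + 5*B)
-2*2*Q(5)*(-5)*0 = -2*2*(2 + 5*5)*(-5)*0 = -2*2*(2 + 25)*(-5)*0 = -2*2*27*(-5)*0 = -108*(-5)*0 = -2*(-270)*0 = 540*0 = 0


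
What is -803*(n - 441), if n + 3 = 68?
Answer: 301928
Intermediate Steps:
n = 65 (n = -3 + 68 = 65)
-803*(n - 441) = -803*(65 - 441) = -803*(-376) = 301928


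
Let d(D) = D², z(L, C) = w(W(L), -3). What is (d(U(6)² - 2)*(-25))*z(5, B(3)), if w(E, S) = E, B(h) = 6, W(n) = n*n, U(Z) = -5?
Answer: -330625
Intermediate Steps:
W(n) = n²
z(L, C) = L²
(d(U(6)² - 2)*(-25))*z(5, B(3)) = (((-5)² - 2)²*(-25))*5² = ((25 - 2)²*(-25))*25 = (23²*(-25))*25 = (529*(-25))*25 = -13225*25 = -330625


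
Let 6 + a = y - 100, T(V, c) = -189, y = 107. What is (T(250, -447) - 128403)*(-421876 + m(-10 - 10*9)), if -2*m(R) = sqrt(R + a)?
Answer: 54249878592 + 192888*I*sqrt(11) ≈ 5.425e+10 + 6.3974e+5*I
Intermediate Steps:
a = 1 (a = -6 + (107 - 100) = -6 + 7 = 1)
m(R) = -sqrt(1 + R)/2 (m(R) = -sqrt(R + 1)/2 = -sqrt(1 + R)/2)
(T(250, -447) - 128403)*(-421876 + m(-10 - 10*9)) = (-189 - 128403)*(-421876 - sqrt(1 + (-10 - 10*9))/2) = -128592*(-421876 - sqrt(1 + (-10 - 90))/2) = -128592*(-421876 - sqrt(1 - 100)/2) = -128592*(-421876 - 3*I*sqrt(11)/2) = 54249878592 + 192888*I*sqrt(11)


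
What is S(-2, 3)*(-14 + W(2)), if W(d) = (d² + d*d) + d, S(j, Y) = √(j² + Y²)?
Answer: -4*√13 ≈ -14.422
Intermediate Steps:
S(j, Y) = √(Y² + j²)
W(d) = d + 2*d² (W(d) = (d² + d²) + d = 2*d² + d = d + 2*d²)
S(-2, 3)*(-14 + W(2)) = √(3² + (-2)²)*(-14 + 2*(1 + 2*2)) = √(9 + 4)*(-14 + 2*(1 + 4)) = √13*(-14 + 2*5) = √13*(-14 + 10) = √13*(-4) = -4*√13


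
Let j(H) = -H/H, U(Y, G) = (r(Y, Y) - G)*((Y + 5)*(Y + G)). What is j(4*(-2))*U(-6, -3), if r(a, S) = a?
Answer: 27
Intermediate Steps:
U(Y, G) = (5 + Y)*(G + Y)*(Y - G) (U(Y, G) = (Y - G)*((Y + 5)*(Y + G)) = (Y - G)*((5 + Y)*(G + Y)) = (5 + Y)*(G + Y)*(Y - G))
j(H) = -1 (j(H) = -1*1 = -1)
j(4*(-2))*U(-6, -3) = -((-6)**3 - 5*(-3)**2 + 5*(-6)**2 - 1*(-6)*(-3)**2) = -(-216 - 5*9 + 5*36 - 1*(-6)*9) = -(-216 - 45 + 180 + 54) = -1*(-27) = 27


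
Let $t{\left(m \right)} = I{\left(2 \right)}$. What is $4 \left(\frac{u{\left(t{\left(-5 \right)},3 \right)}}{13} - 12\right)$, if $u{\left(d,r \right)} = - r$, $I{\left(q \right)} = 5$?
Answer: $- \frac{636}{13} \approx -48.923$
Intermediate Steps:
$t{\left(m \right)} = 5$
$4 \left(\frac{u{\left(t{\left(-5 \right)},3 \right)}}{13} - 12\right) = 4 \left(\frac{\left(-1\right) 3}{13} - 12\right) = 4 \left(\left(-3\right) \frac{1}{13} - 12\right) = 4 \left(- \frac{3}{13} - 12\right) = 4 \left(- \frac{159}{13}\right) = - \frac{636}{13}$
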